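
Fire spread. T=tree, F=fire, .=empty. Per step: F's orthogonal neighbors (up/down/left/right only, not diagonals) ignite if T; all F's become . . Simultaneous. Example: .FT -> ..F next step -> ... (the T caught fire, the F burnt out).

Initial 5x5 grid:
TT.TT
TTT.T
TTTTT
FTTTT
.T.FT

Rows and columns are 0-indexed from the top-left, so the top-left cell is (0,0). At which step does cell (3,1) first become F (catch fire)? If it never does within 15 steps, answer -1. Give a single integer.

Step 1: cell (3,1)='F' (+4 fires, +2 burnt)
  -> target ignites at step 1
Step 2: cell (3,1)='.' (+6 fires, +4 burnt)
Step 3: cell (3,1)='.' (+4 fires, +6 burnt)
Step 4: cell (3,1)='.' (+3 fires, +4 burnt)
Step 5: cell (3,1)='.' (+1 fires, +3 burnt)
Step 6: cell (3,1)='.' (+1 fires, +1 burnt)
Step 7: cell (3,1)='.' (+0 fires, +1 burnt)
  fire out at step 7

1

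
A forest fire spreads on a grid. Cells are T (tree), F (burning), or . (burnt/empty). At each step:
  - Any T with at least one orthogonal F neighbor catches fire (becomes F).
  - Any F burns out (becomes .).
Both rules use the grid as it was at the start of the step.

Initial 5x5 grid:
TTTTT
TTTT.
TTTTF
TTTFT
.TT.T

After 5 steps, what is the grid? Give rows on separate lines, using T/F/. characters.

Step 1: 3 trees catch fire, 2 burn out
  TTTTT
  TTTT.
  TTTF.
  TTF.F
  .TT.T
Step 2: 5 trees catch fire, 3 burn out
  TTTTT
  TTTF.
  TTF..
  TF...
  .TF.F
Step 3: 5 trees catch fire, 5 burn out
  TTTFT
  TTF..
  TF...
  F....
  .F...
Step 4: 4 trees catch fire, 5 burn out
  TTF.F
  TF...
  F....
  .....
  .....
Step 5: 2 trees catch fire, 4 burn out
  TF...
  F....
  .....
  .....
  .....

TF...
F....
.....
.....
.....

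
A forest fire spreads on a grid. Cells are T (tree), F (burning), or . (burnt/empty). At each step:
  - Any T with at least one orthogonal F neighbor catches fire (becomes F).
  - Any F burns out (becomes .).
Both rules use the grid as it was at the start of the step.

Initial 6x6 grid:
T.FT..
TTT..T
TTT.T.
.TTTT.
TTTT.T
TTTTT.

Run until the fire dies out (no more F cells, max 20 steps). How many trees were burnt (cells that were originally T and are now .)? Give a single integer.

Answer: 22

Derivation:
Step 1: +2 fires, +1 burnt (F count now 2)
Step 2: +2 fires, +2 burnt (F count now 2)
Step 3: +3 fires, +2 burnt (F count now 3)
Step 4: +5 fires, +3 burnt (F count now 5)
Step 5: +4 fires, +5 burnt (F count now 4)
Step 6: +4 fires, +4 burnt (F count now 4)
Step 7: +2 fires, +4 burnt (F count now 2)
Step 8: +0 fires, +2 burnt (F count now 0)
Fire out after step 8
Initially T: 24, now '.': 34
Total burnt (originally-T cells now '.'): 22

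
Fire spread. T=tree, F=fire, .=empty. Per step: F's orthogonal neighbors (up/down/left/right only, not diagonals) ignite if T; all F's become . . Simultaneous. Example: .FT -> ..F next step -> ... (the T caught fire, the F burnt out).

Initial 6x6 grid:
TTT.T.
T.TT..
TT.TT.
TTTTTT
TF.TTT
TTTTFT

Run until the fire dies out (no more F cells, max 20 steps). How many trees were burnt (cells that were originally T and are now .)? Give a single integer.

Answer: 25

Derivation:
Step 1: +6 fires, +2 burnt (F count now 6)
Step 2: +8 fires, +6 burnt (F count now 8)
Step 3: +4 fires, +8 burnt (F count now 4)
Step 4: +2 fires, +4 burnt (F count now 2)
Step 5: +2 fires, +2 burnt (F count now 2)
Step 6: +2 fires, +2 burnt (F count now 2)
Step 7: +1 fires, +2 burnt (F count now 1)
Step 8: +0 fires, +1 burnt (F count now 0)
Fire out after step 8
Initially T: 26, now '.': 35
Total burnt (originally-T cells now '.'): 25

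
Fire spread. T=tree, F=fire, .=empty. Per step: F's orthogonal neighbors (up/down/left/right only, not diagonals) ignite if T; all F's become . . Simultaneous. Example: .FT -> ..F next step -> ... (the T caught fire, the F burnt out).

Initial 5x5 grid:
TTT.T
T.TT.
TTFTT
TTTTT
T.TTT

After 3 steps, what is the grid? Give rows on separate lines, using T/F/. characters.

Step 1: 4 trees catch fire, 1 burn out
  TTT.T
  T.FT.
  TF.FT
  TTFTT
  T.TTT
Step 2: 7 trees catch fire, 4 burn out
  TTF.T
  T..F.
  F...F
  TF.FT
  T.FTT
Step 3: 5 trees catch fire, 7 burn out
  TF..T
  F....
  .....
  F...F
  T..FT

TF..T
F....
.....
F...F
T..FT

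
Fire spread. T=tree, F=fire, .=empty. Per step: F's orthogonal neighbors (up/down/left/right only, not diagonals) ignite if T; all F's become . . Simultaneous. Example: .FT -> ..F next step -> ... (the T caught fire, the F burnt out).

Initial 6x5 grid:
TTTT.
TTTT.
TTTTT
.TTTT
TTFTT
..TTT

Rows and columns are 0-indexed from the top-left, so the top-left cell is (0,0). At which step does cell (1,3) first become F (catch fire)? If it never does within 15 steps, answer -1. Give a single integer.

Step 1: cell (1,3)='T' (+4 fires, +1 burnt)
Step 2: cell (1,3)='T' (+6 fires, +4 burnt)
Step 3: cell (1,3)='T' (+5 fires, +6 burnt)
Step 4: cell (1,3)='F' (+5 fires, +5 burnt)
  -> target ignites at step 4
Step 5: cell (1,3)='.' (+3 fires, +5 burnt)
Step 6: cell (1,3)='.' (+1 fires, +3 burnt)
Step 7: cell (1,3)='.' (+0 fires, +1 burnt)
  fire out at step 7

4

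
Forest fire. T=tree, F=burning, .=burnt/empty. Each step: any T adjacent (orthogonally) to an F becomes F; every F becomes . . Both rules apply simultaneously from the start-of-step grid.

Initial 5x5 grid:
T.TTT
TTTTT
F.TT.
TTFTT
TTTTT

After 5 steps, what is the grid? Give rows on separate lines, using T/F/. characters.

Step 1: 6 trees catch fire, 2 burn out
  T.TTT
  FTTTT
  ..FT.
  FF.FT
  TTFTT
Step 2: 8 trees catch fire, 6 burn out
  F.TTT
  .FFTT
  ...F.
  ....F
  FF.FT
Step 3: 3 trees catch fire, 8 burn out
  ..FTT
  ...FT
  .....
  .....
  ....F
Step 4: 2 trees catch fire, 3 burn out
  ...FT
  ....F
  .....
  .....
  .....
Step 5: 1 trees catch fire, 2 burn out
  ....F
  .....
  .....
  .....
  .....

....F
.....
.....
.....
.....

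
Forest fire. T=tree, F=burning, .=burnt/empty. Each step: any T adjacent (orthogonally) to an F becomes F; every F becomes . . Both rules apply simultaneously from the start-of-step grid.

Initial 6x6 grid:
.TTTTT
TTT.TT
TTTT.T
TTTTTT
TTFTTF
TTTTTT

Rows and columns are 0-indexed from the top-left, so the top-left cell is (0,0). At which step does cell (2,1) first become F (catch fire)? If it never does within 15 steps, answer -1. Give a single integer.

Step 1: cell (2,1)='T' (+7 fires, +2 burnt)
Step 2: cell (2,1)='T' (+9 fires, +7 burnt)
Step 3: cell (2,1)='F' (+6 fires, +9 burnt)
  -> target ignites at step 3
Step 4: cell (2,1)='.' (+5 fires, +6 burnt)
Step 5: cell (2,1)='.' (+4 fires, +5 burnt)
Step 6: cell (2,1)='.' (+0 fires, +4 burnt)
  fire out at step 6

3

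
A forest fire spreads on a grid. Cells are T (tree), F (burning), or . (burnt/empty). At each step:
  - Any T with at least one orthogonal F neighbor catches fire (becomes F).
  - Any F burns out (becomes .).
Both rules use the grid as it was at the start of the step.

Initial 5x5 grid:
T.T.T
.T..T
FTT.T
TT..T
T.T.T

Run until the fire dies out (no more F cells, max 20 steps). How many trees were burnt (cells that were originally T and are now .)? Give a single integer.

Answer: 6

Derivation:
Step 1: +2 fires, +1 burnt (F count now 2)
Step 2: +4 fires, +2 burnt (F count now 4)
Step 3: +0 fires, +4 burnt (F count now 0)
Fire out after step 3
Initially T: 14, now '.': 17
Total burnt (originally-T cells now '.'): 6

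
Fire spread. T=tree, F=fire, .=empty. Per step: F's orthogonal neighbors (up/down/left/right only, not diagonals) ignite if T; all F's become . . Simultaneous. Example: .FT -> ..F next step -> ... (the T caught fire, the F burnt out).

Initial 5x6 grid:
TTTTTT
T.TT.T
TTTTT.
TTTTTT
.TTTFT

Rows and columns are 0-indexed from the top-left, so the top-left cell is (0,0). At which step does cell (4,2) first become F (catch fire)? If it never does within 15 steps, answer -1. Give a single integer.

Step 1: cell (4,2)='T' (+3 fires, +1 burnt)
Step 2: cell (4,2)='F' (+4 fires, +3 burnt)
  -> target ignites at step 2
Step 3: cell (4,2)='.' (+3 fires, +4 burnt)
Step 4: cell (4,2)='.' (+3 fires, +3 burnt)
Step 5: cell (4,2)='.' (+4 fires, +3 burnt)
Step 6: cell (4,2)='.' (+3 fires, +4 burnt)
Step 7: cell (4,2)='.' (+3 fires, +3 burnt)
Step 8: cell (4,2)='.' (+2 fires, +3 burnt)
Step 9: cell (4,2)='.' (+0 fires, +2 burnt)
  fire out at step 9

2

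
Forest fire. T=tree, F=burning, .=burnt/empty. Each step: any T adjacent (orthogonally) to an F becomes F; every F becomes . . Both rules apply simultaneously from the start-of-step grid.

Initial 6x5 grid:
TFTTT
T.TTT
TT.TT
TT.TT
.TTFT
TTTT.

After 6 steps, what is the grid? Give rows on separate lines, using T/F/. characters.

Step 1: 6 trees catch fire, 2 burn out
  F.FTT
  T.TTT
  TT.TT
  TT.FT
  .TF.F
  TTTF.
Step 2: 7 trees catch fire, 6 burn out
  ...FT
  F.FTT
  TT.FT
  TT..F
  .F...
  TTF..
Step 3: 6 trees catch fire, 7 burn out
  ....F
  ...FT
  FT..F
  TF...
  .....
  TF...
Step 4: 4 trees catch fire, 6 burn out
  .....
  ....F
  .F...
  F....
  .....
  F....
Step 5: 0 trees catch fire, 4 burn out
  .....
  .....
  .....
  .....
  .....
  .....
Step 6: 0 trees catch fire, 0 burn out
  .....
  .....
  .....
  .....
  .....
  .....

.....
.....
.....
.....
.....
.....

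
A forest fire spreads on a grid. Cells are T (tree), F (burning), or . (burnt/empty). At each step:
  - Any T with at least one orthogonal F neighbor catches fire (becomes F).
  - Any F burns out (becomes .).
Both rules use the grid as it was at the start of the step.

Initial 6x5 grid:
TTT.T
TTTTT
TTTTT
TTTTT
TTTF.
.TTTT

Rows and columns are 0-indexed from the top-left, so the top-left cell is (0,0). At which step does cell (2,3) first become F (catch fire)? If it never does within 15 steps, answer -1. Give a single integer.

Step 1: cell (2,3)='T' (+3 fires, +1 burnt)
Step 2: cell (2,3)='F' (+6 fires, +3 burnt)
  -> target ignites at step 2
Step 3: cell (2,3)='.' (+6 fires, +6 burnt)
Step 4: cell (2,3)='.' (+4 fires, +6 burnt)
Step 5: cell (2,3)='.' (+4 fires, +4 burnt)
Step 6: cell (2,3)='.' (+2 fires, +4 burnt)
Step 7: cell (2,3)='.' (+1 fires, +2 burnt)
Step 8: cell (2,3)='.' (+0 fires, +1 burnt)
  fire out at step 8

2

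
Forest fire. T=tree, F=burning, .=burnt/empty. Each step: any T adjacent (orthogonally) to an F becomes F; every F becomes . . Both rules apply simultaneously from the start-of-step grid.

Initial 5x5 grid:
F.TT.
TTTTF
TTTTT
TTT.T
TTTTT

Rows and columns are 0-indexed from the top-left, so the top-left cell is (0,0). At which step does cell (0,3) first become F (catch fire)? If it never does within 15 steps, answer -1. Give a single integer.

Step 1: cell (0,3)='T' (+3 fires, +2 burnt)
Step 2: cell (0,3)='F' (+6 fires, +3 burnt)
  -> target ignites at step 2
Step 3: cell (0,3)='.' (+5 fires, +6 burnt)
Step 4: cell (0,3)='.' (+4 fires, +5 burnt)
Step 5: cell (0,3)='.' (+2 fires, +4 burnt)
Step 6: cell (0,3)='.' (+0 fires, +2 burnt)
  fire out at step 6

2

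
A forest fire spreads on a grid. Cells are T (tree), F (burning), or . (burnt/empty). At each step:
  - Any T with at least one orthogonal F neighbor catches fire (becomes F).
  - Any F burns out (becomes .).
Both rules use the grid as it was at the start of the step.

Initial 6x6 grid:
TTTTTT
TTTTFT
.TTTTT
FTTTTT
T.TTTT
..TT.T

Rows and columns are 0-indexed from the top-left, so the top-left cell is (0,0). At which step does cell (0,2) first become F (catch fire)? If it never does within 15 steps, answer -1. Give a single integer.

Step 1: cell (0,2)='T' (+6 fires, +2 burnt)
Step 2: cell (0,2)='T' (+8 fires, +6 burnt)
Step 3: cell (0,2)='F' (+7 fires, +8 burnt)
  -> target ignites at step 3
Step 4: cell (0,2)='.' (+5 fires, +7 burnt)
Step 5: cell (0,2)='.' (+3 fires, +5 burnt)
Step 6: cell (0,2)='.' (+0 fires, +3 burnt)
  fire out at step 6

3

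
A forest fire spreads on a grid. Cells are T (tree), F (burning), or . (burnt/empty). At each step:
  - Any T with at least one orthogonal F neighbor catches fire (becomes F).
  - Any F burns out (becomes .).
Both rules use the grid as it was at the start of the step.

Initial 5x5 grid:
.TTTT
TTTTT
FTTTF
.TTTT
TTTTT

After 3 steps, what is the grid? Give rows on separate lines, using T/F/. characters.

Step 1: 5 trees catch fire, 2 burn out
  .TTTT
  FTTTF
  .FTF.
  .TTTF
  TTTTT
Step 2: 7 trees catch fire, 5 burn out
  .TTTF
  .FTF.
  ..F..
  .FTF.
  TTTTF
Step 3: 6 trees catch fire, 7 burn out
  .FTF.
  ..F..
  .....
  ..F..
  TFTF.

.FTF.
..F..
.....
..F..
TFTF.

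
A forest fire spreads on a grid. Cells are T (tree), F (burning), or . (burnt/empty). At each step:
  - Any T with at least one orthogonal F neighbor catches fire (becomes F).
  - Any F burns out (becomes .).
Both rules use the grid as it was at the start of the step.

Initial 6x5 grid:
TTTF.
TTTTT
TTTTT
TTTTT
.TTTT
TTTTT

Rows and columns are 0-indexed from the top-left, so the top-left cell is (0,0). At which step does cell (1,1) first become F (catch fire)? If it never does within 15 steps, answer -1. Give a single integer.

Step 1: cell (1,1)='T' (+2 fires, +1 burnt)
Step 2: cell (1,1)='T' (+4 fires, +2 burnt)
Step 3: cell (1,1)='F' (+5 fires, +4 burnt)
  -> target ignites at step 3
Step 4: cell (1,1)='.' (+5 fires, +5 burnt)
Step 5: cell (1,1)='.' (+5 fires, +5 burnt)
Step 6: cell (1,1)='.' (+4 fires, +5 burnt)
Step 7: cell (1,1)='.' (+1 fires, +4 burnt)
Step 8: cell (1,1)='.' (+1 fires, +1 burnt)
Step 9: cell (1,1)='.' (+0 fires, +1 burnt)
  fire out at step 9

3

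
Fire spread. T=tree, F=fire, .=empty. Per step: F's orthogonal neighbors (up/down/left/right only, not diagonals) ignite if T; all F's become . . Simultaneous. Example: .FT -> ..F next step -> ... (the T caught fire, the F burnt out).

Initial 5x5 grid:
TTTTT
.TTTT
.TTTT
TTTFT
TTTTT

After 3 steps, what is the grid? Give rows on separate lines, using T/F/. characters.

Step 1: 4 trees catch fire, 1 burn out
  TTTTT
  .TTTT
  .TTFT
  TTF.F
  TTTFT
Step 2: 6 trees catch fire, 4 burn out
  TTTTT
  .TTFT
  .TF.F
  TF...
  TTF.F
Step 3: 6 trees catch fire, 6 burn out
  TTTFT
  .TF.F
  .F...
  F....
  TF...

TTTFT
.TF.F
.F...
F....
TF...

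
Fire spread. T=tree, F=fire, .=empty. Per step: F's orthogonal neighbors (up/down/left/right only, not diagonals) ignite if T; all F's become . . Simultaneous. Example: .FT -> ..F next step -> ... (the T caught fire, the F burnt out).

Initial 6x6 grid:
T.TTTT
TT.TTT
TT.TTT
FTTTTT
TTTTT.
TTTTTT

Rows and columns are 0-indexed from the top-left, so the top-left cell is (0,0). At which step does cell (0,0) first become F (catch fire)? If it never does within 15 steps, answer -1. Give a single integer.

Step 1: cell (0,0)='T' (+3 fires, +1 burnt)
Step 2: cell (0,0)='T' (+5 fires, +3 burnt)
Step 3: cell (0,0)='F' (+5 fires, +5 burnt)
  -> target ignites at step 3
Step 4: cell (0,0)='.' (+4 fires, +5 burnt)
Step 5: cell (0,0)='.' (+5 fires, +4 burnt)
Step 6: cell (0,0)='.' (+4 fires, +5 burnt)
Step 7: cell (0,0)='.' (+4 fires, +4 burnt)
Step 8: cell (0,0)='.' (+1 fires, +4 burnt)
Step 9: cell (0,0)='.' (+0 fires, +1 burnt)
  fire out at step 9

3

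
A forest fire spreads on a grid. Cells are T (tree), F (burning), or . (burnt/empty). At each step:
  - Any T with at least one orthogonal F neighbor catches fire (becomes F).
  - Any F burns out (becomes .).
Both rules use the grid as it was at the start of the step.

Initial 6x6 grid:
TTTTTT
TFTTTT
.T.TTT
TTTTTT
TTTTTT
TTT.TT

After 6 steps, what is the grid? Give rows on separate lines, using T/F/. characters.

Step 1: 4 trees catch fire, 1 burn out
  TFTTTT
  F.FTTT
  .F.TTT
  TTTTTT
  TTTTTT
  TTT.TT
Step 2: 4 trees catch fire, 4 burn out
  F.FTTT
  ...FTT
  ...TTT
  TFTTTT
  TTTTTT
  TTT.TT
Step 3: 6 trees catch fire, 4 burn out
  ...FTT
  ....FT
  ...FTT
  F.FTTT
  TFTTTT
  TTT.TT
Step 4: 7 trees catch fire, 6 burn out
  ....FT
  .....F
  ....FT
  ...FTT
  F.FTTT
  TFT.TT
Step 5: 6 trees catch fire, 7 burn out
  .....F
  ......
  .....F
  ....FT
  ...FTT
  F.F.TT
Step 6: 2 trees catch fire, 6 burn out
  ......
  ......
  ......
  .....F
  ....FT
  ....TT

......
......
......
.....F
....FT
....TT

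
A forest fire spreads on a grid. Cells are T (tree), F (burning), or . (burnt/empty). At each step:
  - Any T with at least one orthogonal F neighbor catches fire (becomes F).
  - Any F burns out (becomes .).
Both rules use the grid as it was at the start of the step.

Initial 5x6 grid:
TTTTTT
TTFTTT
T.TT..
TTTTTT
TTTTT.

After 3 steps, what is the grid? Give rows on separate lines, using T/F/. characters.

Step 1: 4 trees catch fire, 1 burn out
  TTFTTT
  TF.FTT
  T.FT..
  TTTTTT
  TTTTT.
Step 2: 6 trees catch fire, 4 burn out
  TF.FTT
  F...FT
  T..F..
  TTFTTT
  TTTTT.
Step 3: 7 trees catch fire, 6 burn out
  F...FT
  .....F
  F.....
  TF.FTT
  TTFTT.

F...FT
.....F
F.....
TF.FTT
TTFTT.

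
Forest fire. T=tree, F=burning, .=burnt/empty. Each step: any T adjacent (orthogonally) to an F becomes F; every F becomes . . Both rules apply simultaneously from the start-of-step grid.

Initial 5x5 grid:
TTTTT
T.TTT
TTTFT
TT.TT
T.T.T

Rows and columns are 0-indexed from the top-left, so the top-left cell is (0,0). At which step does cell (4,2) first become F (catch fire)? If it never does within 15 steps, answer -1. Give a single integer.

Step 1: cell (4,2)='T' (+4 fires, +1 burnt)
Step 2: cell (4,2)='T' (+5 fires, +4 burnt)
Step 3: cell (4,2)='T' (+5 fires, +5 burnt)
Step 4: cell (4,2)='T' (+3 fires, +5 burnt)
Step 5: cell (4,2)='T' (+2 fires, +3 burnt)
Step 6: cell (4,2)='T' (+0 fires, +2 burnt)
  fire out at step 6
Target never catches fire within 15 steps

-1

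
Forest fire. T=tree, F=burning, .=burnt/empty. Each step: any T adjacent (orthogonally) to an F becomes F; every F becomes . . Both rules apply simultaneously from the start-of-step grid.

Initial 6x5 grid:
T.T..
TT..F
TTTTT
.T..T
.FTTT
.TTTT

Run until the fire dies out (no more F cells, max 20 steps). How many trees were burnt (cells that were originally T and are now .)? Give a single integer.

Step 1: +4 fires, +2 burnt (F count now 4)
Step 2: +5 fires, +4 burnt (F count now 5)
Step 3: +5 fires, +5 burnt (F count now 5)
Step 4: +2 fires, +5 burnt (F count now 2)
Step 5: +1 fires, +2 burnt (F count now 1)
Step 6: +0 fires, +1 burnt (F count now 0)
Fire out after step 6
Initially T: 18, now '.': 29
Total burnt (originally-T cells now '.'): 17

Answer: 17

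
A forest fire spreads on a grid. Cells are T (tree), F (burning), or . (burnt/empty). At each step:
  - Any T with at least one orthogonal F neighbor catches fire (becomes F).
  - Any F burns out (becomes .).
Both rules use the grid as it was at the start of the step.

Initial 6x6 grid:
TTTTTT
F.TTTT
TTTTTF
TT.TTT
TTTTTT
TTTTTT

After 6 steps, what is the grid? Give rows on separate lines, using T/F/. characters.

Step 1: 5 trees catch fire, 2 burn out
  FTTTTT
  ..TTTF
  FTTTF.
  TT.TTF
  TTTTTT
  TTTTTT
Step 2: 8 trees catch fire, 5 burn out
  .FTTTF
  ..TTF.
  .FTF..
  FT.TF.
  TTTTTF
  TTTTTT
Step 3: 9 trees catch fire, 8 burn out
  ..FTF.
  ..TF..
  ..F...
  .F.F..
  FTTTF.
  TTTTTF
Step 4: 6 trees catch fire, 9 burn out
  ...F..
  ..F...
  ......
  ......
  .FTF..
  FTTTF.
Step 5: 3 trees catch fire, 6 burn out
  ......
  ......
  ......
  ......
  ..F...
  .FTF..
Step 6: 1 trees catch fire, 3 burn out
  ......
  ......
  ......
  ......
  ......
  ..F...

......
......
......
......
......
..F...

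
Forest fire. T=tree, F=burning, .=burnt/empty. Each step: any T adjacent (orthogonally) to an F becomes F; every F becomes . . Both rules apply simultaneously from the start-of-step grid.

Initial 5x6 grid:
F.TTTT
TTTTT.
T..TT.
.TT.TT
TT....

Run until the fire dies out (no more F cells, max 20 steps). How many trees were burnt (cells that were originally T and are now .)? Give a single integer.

Answer: 14

Derivation:
Step 1: +1 fires, +1 burnt (F count now 1)
Step 2: +2 fires, +1 burnt (F count now 2)
Step 3: +1 fires, +2 burnt (F count now 1)
Step 4: +2 fires, +1 burnt (F count now 2)
Step 5: +3 fires, +2 burnt (F count now 3)
Step 6: +2 fires, +3 burnt (F count now 2)
Step 7: +2 fires, +2 burnt (F count now 2)
Step 8: +1 fires, +2 burnt (F count now 1)
Step 9: +0 fires, +1 burnt (F count now 0)
Fire out after step 9
Initially T: 18, now '.': 26
Total burnt (originally-T cells now '.'): 14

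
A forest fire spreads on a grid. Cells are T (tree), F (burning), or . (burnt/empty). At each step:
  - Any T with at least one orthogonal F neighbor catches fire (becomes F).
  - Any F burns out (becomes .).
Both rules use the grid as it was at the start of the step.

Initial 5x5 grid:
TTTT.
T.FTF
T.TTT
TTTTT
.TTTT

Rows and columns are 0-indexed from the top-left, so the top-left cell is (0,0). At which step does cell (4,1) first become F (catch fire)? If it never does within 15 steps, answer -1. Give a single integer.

Step 1: cell (4,1)='T' (+4 fires, +2 burnt)
Step 2: cell (4,1)='T' (+5 fires, +4 burnt)
Step 3: cell (4,1)='T' (+5 fires, +5 burnt)
Step 4: cell (4,1)='F' (+4 fires, +5 burnt)
  -> target ignites at step 4
Step 5: cell (4,1)='.' (+1 fires, +4 burnt)
Step 6: cell (4,1)='.' (+0 fires, +1 burnt)
  fire out at step 6

4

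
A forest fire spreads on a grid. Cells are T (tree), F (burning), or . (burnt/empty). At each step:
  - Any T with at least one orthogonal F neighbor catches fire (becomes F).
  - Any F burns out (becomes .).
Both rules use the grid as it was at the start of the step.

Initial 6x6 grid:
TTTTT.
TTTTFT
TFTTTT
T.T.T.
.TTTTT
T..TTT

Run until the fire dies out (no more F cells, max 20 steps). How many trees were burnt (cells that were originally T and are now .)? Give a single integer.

Step 1: +7 fires, +2 burnt (F count now 7)
Step 2: +9 fires, +7 burnt (F count now 9)
Step 3: +4 fires, +9 burnt (F count now 4)
Step 4: +4 fires, +4 burnt (F count now 4)
Step 5: +2 fires, +4 burnt (F count now 2)
Step 6: +0 fires, +2 burnt (F count now 0)
Fire out after step 6
Initially T: 27, now '.': 35
Total burnt (originally-T cells now '.'): 26

Answer: 26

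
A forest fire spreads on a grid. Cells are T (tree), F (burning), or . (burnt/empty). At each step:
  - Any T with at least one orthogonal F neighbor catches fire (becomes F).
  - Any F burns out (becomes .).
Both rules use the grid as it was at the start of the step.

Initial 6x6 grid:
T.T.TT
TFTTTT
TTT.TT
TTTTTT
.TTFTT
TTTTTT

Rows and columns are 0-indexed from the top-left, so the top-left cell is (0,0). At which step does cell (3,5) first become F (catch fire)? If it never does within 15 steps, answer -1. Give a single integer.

Step 1: cell (3,5)='T' (+7 fires, +2 burnt)
Step 2: cell (3,5)='T' (+12 fires, +7 burnt)
Step 3: cell (3,5)='F' (+6 fires, +12 burnt)
  -> target ignites at step 3
Step 4: cell (3,5)='.' (+4 fires, +6 burnt)
Step 5: cell (3,5)='.' (+1 fires, +4 burnt)
Step 6: cell (3,5)='.' (+0 fires, +1 burnt)
  fire out at step 6

3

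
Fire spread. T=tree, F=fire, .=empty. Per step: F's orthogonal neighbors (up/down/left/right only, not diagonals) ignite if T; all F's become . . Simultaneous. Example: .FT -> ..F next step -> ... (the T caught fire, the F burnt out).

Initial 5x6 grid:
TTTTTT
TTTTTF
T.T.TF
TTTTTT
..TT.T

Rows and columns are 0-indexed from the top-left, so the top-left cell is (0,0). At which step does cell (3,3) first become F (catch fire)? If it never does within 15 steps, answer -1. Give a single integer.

Step 1: cell (3,3)='T' (+4 fires, +2 burnt)
Step 2: cell (3,3)='T' (+4 fires, +4 burnt)
Step 3: cell (3,3)='F' (+3 fires, +4 burnt)
  -> target ignites at step 3
Step 4: cell (3,3)='.' (+5 fires, +3 burnt)
Step 5: cell (3,3)='.' (+4 fires, +5 burnt)
Step 6: cell (3,3)='.' (+3 fires, +4 burnt)
Step 7: cell (3,3)='.' (+0 fires, +3 burnt)
  fire out at step 7

3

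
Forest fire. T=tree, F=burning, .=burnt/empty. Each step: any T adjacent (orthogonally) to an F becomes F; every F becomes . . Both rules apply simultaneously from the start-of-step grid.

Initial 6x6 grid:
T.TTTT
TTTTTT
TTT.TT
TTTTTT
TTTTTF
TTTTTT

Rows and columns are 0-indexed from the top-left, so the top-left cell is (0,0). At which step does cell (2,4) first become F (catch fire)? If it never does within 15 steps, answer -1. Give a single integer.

Step 1: cell (2,4)='T' (+3 fires, +1 burnt)
Step 2: cell (2,4)='T' (+4 fires, +3 burnt)
Step 3: cell (2,4)='F' (+5 fires, +4 burnt)
  -> target ignites at step 3
Step 4: cell (2,4)='.' (+5 fires, +5 burnt)
Step 5: cell (2,4)='.' (+6 fires, +5 burnt)
Step 6: cell (2,4)='.' (+5 fires, +6 burnt)
Step 7: cell (2,4)='.' (+3 fires, +5 burnt)
Step 8: cell (2,4)='.' (+1 fires, +3 burnt)
Step 9: cell (2,4)='.' (+1 fires, +1 burnt)
Step 10: cell (2,4)='.' (+0 fires, +1 burnt)
  fire out at step 10

3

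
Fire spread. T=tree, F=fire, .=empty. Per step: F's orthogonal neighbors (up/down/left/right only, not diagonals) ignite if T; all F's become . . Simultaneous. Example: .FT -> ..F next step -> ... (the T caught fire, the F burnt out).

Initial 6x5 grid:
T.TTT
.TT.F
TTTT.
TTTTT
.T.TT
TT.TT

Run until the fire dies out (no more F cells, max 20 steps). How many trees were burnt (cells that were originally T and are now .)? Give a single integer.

Step 1: +1 fires, +1 burnt (F count now 1)
Step 2: +1 fires, +1 burnt (F count now 1)
Step 3: +1 fires, +1 burnt (F count now 1)
Step 4: +1 fires, +1 burnt (F count now 1)
Step 5: +2 fires, +1 burnt (F count now 2)
Step 6: +3 fires, +2 burnt (F count now 3)
Step 7: +3 fires, +3 burnt (F count now 3)
Step 8: +4 fires, +3 burnt (F count now 4)
Step 9: +3 fires, +4 burnt (F count now 3)
Step 10: +2 fires, +3 burnt (F count now 2)
Step 11: +0 fires, +2 burnt (F count now 0)
Fire out after step 11
Initially T: 22, now '.': 29
Total burnt (originally-T cells now '.'): 21

Answer: 21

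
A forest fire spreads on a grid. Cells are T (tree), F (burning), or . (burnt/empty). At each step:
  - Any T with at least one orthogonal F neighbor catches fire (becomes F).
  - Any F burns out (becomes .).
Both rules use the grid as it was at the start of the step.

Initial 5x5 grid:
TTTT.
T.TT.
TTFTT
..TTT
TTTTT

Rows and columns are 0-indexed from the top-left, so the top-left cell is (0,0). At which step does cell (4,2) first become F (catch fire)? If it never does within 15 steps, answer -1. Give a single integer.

Step 1: cell (4,2)='T' (+4 fires, +1 burnt)
Step 2: cell (4,2)='F' (+6 fires, +4 burnt)
  -> target ignites at step 2
Step 3: cell (4,2)='.' (+6 fires, +6 burnt)
Step 4: cell (4,2)='.' (+3 fires, +6 burnt)
Step 5: cell (4,2)='.' (+0 fires, +3 burnt)
  fire out at step 5

2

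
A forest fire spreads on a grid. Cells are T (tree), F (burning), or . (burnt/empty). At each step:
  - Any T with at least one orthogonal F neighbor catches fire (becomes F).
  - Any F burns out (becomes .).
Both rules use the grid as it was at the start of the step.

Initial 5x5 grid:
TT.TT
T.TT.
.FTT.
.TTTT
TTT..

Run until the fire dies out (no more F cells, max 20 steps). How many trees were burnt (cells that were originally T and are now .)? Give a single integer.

Step 1: +2 fires, +1 burnt (F count now 2)
Step 2: +4 fires, +2 burnt (F count now 4)
Step 3: +4 fires, +4 burnt (F count now 4)
Step 4: +2 fires, +4 burnt (F count now 2)
Step 5: +1 fires, +2 burnt (F count now 1)
Step 6: +0 fires, +1 burnt (F count now 0)
Fire out after step 6
Initially T: 16, now '.': 22
Total burnt (originally-T cells now '.'): 13

Answer: 13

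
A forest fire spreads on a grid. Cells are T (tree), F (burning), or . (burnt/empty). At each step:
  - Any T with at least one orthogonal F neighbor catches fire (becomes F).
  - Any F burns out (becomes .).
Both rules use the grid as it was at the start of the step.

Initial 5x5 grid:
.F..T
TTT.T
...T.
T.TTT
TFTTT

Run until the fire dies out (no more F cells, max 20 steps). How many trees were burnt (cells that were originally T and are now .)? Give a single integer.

Step 1: +3 fires, +2 burnt (F count now 3)
Step 2: +5 fires, +3 burnt (F count now 5)
Step 3: +2 fires, +5 burnt (F count now 2)
Step 4: +2 fires, +2 burnt (F count now 2)
Step 5: +0 fires, +2 burnt (F count now 0)
Fire out after step 5
Initially T: 14, now '.': 23
Total burnt (originally-T cells now '.'): 12

Answer: 12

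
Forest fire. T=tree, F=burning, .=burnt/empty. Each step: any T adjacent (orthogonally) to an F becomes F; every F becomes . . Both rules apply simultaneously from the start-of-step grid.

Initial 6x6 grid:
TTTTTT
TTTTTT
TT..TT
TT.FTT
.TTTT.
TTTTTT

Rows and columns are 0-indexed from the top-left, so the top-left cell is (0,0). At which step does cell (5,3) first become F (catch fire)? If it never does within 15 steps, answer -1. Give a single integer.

Step 1: cell (5,3)='T' (+2 fires, +1 burnt)
Step 2: cell (5,3)='F' (+5 fires, +2 burnt)
  -> target ignites at step 2
Step 3: cell (5,3)='.' (+5 fires, +5 burnt)
Step 4: cell (5,3)='.' (+6 fires, +5 burnt)
Step 5: cell (5,3)='.' (+6 fires, +6 burnt)
Step 6: cell (5,3)='.' (+3 fires, +6 burnt)
Step 7: cell (5,3)='.' (+2 fires, +3 burnt)
Step 8: cell (5,3)='.' (+1 fires, +2 burnt)
Step 9: cell (5,3)='.' (+0 fires, +1 burnt)
  fire out at step 9

2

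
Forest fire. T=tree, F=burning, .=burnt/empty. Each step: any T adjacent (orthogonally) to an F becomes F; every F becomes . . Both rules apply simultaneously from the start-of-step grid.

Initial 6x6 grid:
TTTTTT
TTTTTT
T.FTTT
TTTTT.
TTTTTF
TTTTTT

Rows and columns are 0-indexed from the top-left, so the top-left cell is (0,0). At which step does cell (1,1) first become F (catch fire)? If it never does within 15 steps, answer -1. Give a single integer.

Step 1: cell (1,1)='T' (+5 fires, +2 burnt)
Step 2: cell (1,1)='F' (+10 fires, +5 burnt)
  -> target ignites at step 2
Step 3: cell (1,1)='.' (+9 fires, +10 burnt)
Step 4: cell (1,1)='.' (+6 fires, +9 burnt)
Step 5: cell (1,1)='.' (+2 fires, +6 burnt)
Step 6: cell (1,1)='.' (+0 fires, +2 burnt)
  fire out at step 6

2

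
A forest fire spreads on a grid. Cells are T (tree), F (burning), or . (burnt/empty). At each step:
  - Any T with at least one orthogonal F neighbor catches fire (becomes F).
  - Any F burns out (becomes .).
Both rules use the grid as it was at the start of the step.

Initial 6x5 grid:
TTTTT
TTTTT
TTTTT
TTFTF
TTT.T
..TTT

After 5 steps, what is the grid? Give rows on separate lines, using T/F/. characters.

Step 1: 6 trees catch fire, 2 burn out
  TTTTT
  TTTTT
  TTFTF
  TF.F.
  TTF.F
  ..TTT
Step 2: 8 trees catch fire, 6 burn out
  TTTTT
  TTFTF
  TF.F.
  F....
  TF...
  ..FTF
Step 3: 7 trees catch fire, 8 burn out
  TTFTF
  TF.F.
  F....
  .....
  F....
  ...F.
Step 4: 3 trees catch fire, 7 burn out
  TF.F.
  F....
  .....
  .....
  .....
  .....
Step 5: 1 trees catch fire, 3 burn out
  F....
  .....
  .....
  .....
  .....
  .....

F....
.....
.....
.....
.....
.....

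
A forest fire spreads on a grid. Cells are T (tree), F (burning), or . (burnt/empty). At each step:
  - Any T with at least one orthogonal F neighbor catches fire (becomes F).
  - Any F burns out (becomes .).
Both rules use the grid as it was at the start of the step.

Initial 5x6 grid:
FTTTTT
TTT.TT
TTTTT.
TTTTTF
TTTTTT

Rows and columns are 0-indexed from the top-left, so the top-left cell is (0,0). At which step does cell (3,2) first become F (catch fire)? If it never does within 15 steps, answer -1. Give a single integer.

Step 1: cell (3,2)='T' (+4 fires, +2 burnt)
Step 2: cell (3,2)='T' (+6 fires, +4 burnt)
Step 3: cell (3,2)='F' (+8 fires, +6 burnt)
  -> target ignites at step 3
Step 4: cell (3,2)='.' (+6 fires, +8 burnt)
Step 5: cell (3,2)='.' (+2 fires, +6 burnt)
Step 6: cell (3,2)='.' (+0 fires, +2 burnt)
  fire out at step 6

3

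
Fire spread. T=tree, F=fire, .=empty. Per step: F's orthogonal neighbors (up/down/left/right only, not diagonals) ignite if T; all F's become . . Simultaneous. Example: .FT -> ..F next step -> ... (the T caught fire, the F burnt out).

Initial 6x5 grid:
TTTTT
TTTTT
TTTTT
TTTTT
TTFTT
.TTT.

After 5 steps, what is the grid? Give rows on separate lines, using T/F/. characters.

Step 1: 4 trees catch fire, 1 burn out
  TTTTT
  TTTTT
  TTTTT
  TTFTT
  TF.FT
  .TFT.
Step 2: 7 trees catch fire, 4 burn out
  TTTTT
  TTTTT
  TTFTT
  TF.FT
  F...F
  .F.F.
Step 3: 5 trees catch fire, 7 burn out
  TTTTT
  TTFTT
  TF.FT
  F...F
  .....
  .....
Step 4: 5 trees catch fire, 5 burn out
  TTFTT
  TF.FT
  F...F
  .....
  .....
  .....
Step 5: 4 trees catch fire, 5 burn out
  TF.FT
  F...F
  .....
  .....
  .....
  .....

TF.FT
F...F
.....
.....
.....
.....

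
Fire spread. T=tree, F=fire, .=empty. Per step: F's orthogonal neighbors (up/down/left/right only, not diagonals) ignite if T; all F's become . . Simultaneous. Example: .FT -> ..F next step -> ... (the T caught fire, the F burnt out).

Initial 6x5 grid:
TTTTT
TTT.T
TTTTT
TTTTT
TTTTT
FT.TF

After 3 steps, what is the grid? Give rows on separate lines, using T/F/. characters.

Step 1: 4 trees catch fire, 2 burn out
  TTTTT
  TTT.T
  TTTTT
  TTTTT
  FTTTF
  .F.F.
Step 2: 4 trees catch fire, 4 burn out
  TTTTT
  TTT.T
  TTTTT
  FTTTF
  .FTF.
  .....
Step 3: 5 trees catch fire, 4 burn out
  TTTTT
  TTT.T
  FTTTF
  .FTF.
  ..F..
  .....

TTTTT
TTT.T
FTTTF
.FTF.
..F..
.....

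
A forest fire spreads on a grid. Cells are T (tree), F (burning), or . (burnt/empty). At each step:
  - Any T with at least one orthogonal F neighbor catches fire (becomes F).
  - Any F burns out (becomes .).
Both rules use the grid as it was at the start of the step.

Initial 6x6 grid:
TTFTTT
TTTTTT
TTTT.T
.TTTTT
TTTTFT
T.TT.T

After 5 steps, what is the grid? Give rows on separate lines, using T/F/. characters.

Step 1: 6 trees catch fire, 2 burn out
  TF.FTT
  TTFTTT
  TTTT.T
  .TTTFT
  TTTF.F
  T.TT.T
Step 2: 10 trees catch fire, 6 burn out
  F...FT
  TF.FTT
  TTFT.T
  .TTF.F
  TTF...
  T.TF.F
Step 3: 9 trees catch fire, 10 burn out
  .....F
  F...FT
  TF.F.F
  .TF...
  TF....
  T.F...
Step 4: 4 trees catch fire, 9 burn out
  ......
  .....F
  F.....
  .F....
  F.....
  T.....
Step 5: 1 trees catch fire, 4 burn out
  ......
  ......
  ......
  ......
  ......
  F.....

......
......
......
......
......
F.....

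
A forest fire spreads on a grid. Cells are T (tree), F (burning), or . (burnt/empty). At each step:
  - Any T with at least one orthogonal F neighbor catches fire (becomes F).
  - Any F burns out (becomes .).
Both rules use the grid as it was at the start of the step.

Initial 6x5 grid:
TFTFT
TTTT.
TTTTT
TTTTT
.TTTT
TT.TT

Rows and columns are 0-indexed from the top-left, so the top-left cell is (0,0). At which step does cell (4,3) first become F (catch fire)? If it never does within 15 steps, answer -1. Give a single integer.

Step 1: cell (4,3)='T' (+5 fires, +2 burnt)
Step 2: cell (4,3)='T' (+4 fires, +5 burnt)
Step 3: cell (4,3)='T' (+5 fires, +4 burnt)
Step 4: cell (4,3)='F' (+5 fires, +5 burnt)
  -> target ignites at step 4
Step 5: cell (4,3)='.' (+4 fires, +5 burnt)
Step 6: cell (4,3)='.' (+2 fires, +4 burnt)
Step 7: cell (4,3)='.' (+0 fires, +2 burnt)
  fire out at step 7

4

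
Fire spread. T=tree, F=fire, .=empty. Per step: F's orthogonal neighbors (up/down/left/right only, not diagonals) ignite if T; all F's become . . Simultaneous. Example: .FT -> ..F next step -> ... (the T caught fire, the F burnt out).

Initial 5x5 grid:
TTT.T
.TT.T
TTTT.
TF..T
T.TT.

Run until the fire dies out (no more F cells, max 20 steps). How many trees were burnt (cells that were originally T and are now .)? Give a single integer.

Answer: 11

Derivation:
Step 1: +2 fires, +1 burnt (F count now 2)
Step 2: +4 fires, +2 burnt (F count now 4)
Step 3: +3 fires, +4 burnt (F count now 3)
Step 4: +2 fires, +3 burnt (F count now 2)
Step 5: +0 fires, +2 burnt (F count now 0)
Fire out after step 5
Initially T: 16, now '.': 20
Total burnt (originally-T cells now '.'): 11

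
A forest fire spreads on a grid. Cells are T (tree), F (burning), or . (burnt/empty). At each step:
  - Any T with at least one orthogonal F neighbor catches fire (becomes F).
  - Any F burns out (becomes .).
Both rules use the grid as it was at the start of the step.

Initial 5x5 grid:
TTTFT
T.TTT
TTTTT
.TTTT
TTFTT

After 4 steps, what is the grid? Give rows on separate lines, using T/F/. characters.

Step 1: 6 trees catch fire, 2 burn out
  TTF.F
  T.TFT
  TTTTT
  .TFTT
  TF.FT
Step 2: 9 trees catch fire, 6 burn out
  TF...
  T.F.F
  TTFFT
  .F.FT
  F...F
Step 3: 4 trees catch fire, 9 burn out
  F....
  T....
  TF..F
  ....F
  .....
Step 4: 2 trees catch fire, 4 burn out
  .....
  F....
  F....
  .....
  .....

.....
F....
F....
.....
.....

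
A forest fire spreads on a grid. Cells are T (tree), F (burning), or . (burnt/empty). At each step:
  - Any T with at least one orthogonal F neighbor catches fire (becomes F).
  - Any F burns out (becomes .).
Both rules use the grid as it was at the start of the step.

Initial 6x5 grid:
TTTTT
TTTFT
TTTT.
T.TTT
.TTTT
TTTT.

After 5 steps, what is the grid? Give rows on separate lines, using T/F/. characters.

Step 1: 4 trees catch fire, 1 burn out
  TTTFT
  TTF.F
  TTTF.
  T.TTT
  .TTTT
  TTTT.
Step 2: 5 trees catch fire, 4 burn out
  TTF.F
  TF...
  TTF..
  T.TFT
  .TTTT
  TTTT.
Step 3: 6 trees catch fire, 5 burn out
  TF...
  F....
  TF...
  T.F.F
  .TTFT
  TTTT.
Step 4: 5 trees catch fire, 6 burn out
  F....
  .....
  F....
  T....
  .TF.F
  TTTF.
Step 5: 3 trees catch fire, 5 burn out
  .....
  .....
  .....
  F....
  .F...
  TTF..

.....
.....
.....
F....
.F...
TTF..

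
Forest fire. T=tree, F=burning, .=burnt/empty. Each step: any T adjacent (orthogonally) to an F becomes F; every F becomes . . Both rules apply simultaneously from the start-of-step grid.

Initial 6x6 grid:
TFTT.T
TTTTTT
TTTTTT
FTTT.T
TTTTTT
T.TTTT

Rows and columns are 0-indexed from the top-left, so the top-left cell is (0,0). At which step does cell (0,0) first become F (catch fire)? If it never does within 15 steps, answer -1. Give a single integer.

Step 1: cell (0,0)='F' (+6 fires, +2 burnt)
  -> target ignites at step 1
Step 2: cell (0,0)='.' (+7 fires, +6 burnt)
Step 3: cell (0,0)='.' (+4 fires, +7 burnt)
Step 4: cell (0,0)='.' (+4 fires, +4 burnt)
Step 5: cell (0,0)='.' (+4 fires, +4 burnt)
Step 6: cell (0,0)='.' (+4 fires, +4 burnt)
Step 7: cell (0,0)='.' (+2 fires, +4 burnt)
Step 8: cell (0,0)='.' (+0 fires, +2 burnt)
  fire out at step 8

1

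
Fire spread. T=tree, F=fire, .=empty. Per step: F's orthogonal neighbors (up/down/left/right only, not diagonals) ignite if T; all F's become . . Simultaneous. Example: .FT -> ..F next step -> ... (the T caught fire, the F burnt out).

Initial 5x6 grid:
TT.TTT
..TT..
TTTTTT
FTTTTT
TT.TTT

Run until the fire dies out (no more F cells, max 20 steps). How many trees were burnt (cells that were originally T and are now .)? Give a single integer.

Answer: 21

Derivation:
Step 1: +3 fires, +1 burnt (F count now 3)
Step 2: +3 fires, +3 burnt (F count now 3)
Step 3: +2 fires, +3 burnt (F count now 2)
Step 4: +4 fires, +2 burnt (F count now 4)
Step 5: +4 fires, +4 burnt (F count now 4)
Step 6: +3 fires, +4 burnt (F count now 3)
Step 7: +1 fires, +3 burnt (F count now 1)
Step 8: +1 fires, +1 burnt (F count now 1)
Step 9: +0 fires, +1 burnt (F count now 0)
Fire out after step 9
Initially T: 23, now '.': 28
Total burnt (originally-T cells now '.'): 21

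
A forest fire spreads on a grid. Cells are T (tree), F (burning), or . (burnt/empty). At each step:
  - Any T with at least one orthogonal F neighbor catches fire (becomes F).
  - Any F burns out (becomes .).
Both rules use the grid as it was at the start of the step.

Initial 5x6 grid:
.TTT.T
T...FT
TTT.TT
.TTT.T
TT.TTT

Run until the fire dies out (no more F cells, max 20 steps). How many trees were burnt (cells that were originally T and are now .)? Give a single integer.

Answer: 17

Derivation:
Step 1: +2 fires, +1 burnt (F count now 2)
Step 2: +2 fires, +2 burnt (F count now 2)
Step 3: +1 fires, +2 burnt (F count now 1)
Step 4: +1 fires, +1 burnt (F count now 1)
Step 5: +1 fires, +1 burnt (F count now 1)
Step 6: +1 fires, +1 burnt (F count now 1)
Step 7: +1 fires, +1 burnt (F count now 1)
Step 8: +1 fires, +1 burnt (F count now 1)
Step 9: +2 fires, +1 burnt (F count now 2)
Step 10: +2 fires, +2 burnt (F count now 2)
Step 11: +2 fires, +2 burnt (F count now 2)
Step 12: +1 fires, +2 burnt (F count now 1)
Step 13: +0 fires, +1 burnt (F count now 0)
Fire out after step 13
Initially T: 20, now '.': 27
Total burnt (originally-T cells now '.'): 17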